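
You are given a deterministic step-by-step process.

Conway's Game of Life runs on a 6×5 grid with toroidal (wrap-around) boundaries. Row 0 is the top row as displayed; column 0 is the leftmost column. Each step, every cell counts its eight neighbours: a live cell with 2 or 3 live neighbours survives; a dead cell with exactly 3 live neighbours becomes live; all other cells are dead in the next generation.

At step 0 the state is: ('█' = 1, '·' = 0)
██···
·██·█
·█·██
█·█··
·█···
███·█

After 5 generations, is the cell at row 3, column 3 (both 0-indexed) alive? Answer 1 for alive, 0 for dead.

0

step 0: ██···
·██·█
·█·██
█·█··
·█···
███·█
step 1: ·····
····█
····█
█·███
···██
··█·█
step 2: ···█·
·····
·····
█·█··
·█···
····█
step 3: ·····
·····
·····
·█···
██···
·····
step 4: ·····
·····
·····
██···
██···
·····
step 5: ·····
·····
·····
██···
██···
·····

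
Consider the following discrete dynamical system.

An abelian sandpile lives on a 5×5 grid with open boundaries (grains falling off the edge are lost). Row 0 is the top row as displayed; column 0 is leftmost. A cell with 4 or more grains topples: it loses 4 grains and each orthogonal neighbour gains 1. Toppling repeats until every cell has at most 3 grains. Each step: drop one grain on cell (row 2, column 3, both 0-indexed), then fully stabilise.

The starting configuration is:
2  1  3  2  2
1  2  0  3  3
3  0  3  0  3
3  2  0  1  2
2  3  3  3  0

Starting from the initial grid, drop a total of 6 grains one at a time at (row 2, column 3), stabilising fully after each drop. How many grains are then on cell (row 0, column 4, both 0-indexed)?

3

[0] 2  1  3  2  2
1  2  0  3  3
3  0  3  0  3
3  2  0  1  2
2  3  3  3  0
[1] 2  1  3  2  2
1  2  0  3  3
3  0  3  1  3
3  2  0  1  2
2  3  3  3  0
[2] 2  1  3  2  2
1  2  0  3  3
3  0  3  2  3
3  2  0  1  2
2  3  3  3  0
[3] 2  1  3  2  2
1  2  0  3  3
3  0  3  3  3
3  2  0  1  2
2  3  3  3  0
[4] 2  1  3  3  3
1  2  2  1  1
3  1  0  3  1
3  2  1  2  3
2  3  3  3  0
[5] 2  1  3  3  3
1  2  2  2  1
3  1  1  0  2
3  2  1  3  3
2  3  3  3  0
[6] 2  1  3  3  3
1  2  2  2  1
3  1  1  1  2
3  2  1  3  3
2  3  3  3  0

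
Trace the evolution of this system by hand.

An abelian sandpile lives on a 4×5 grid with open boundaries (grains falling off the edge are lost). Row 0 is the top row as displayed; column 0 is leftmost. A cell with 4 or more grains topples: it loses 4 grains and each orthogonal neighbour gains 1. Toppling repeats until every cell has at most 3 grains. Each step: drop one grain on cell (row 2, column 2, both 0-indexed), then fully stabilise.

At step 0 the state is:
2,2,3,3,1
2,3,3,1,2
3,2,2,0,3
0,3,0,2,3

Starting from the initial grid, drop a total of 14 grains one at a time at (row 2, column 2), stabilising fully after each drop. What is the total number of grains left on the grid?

k=0  2,2,3,3,1
2,3,3,1,2
3,2,2,0,3
0,3,0,2,3
k=1  2,2,3,3,1
2,3,3,1,2
3,2,3,0,3
0,3,0,2,3
k=2  0,1,2,0,2
1,3,2,3,2
1,2,2,1,3
2,0,2,2,3
k=3  0,1,2,0,2
1,3,2,3,2
1,2,3,1,3
2,0,2,2,3
k=4  0,1,2,0,2
1,3,3,3,2
1,3,0,2,3
2,0,3,2,3
k=5  0,1,2,0,2
1,3,3,3,2
1,3,1,2,3
2,0,3,2,3
k=6  0,1,2,0,2
1,3,3,3,2
1,3,2,2,3
2,0,3,2,3
k=7  0,1,2,0,2
1,3,3,3,2
1,3,3,2,3
2,0,3,2,3
k=8  0,2,3,1,3
2,1,3,2,0
2,2,0,3,2
2,2,2,1,1
k=9  0,2,3,1,3
2,1,3,2,0
2,2,1,3,2
2,2,2,1,1
k=10  0,2,3,1,3
2,1,3,2,0
2,2,2,3,2
2,2,2,1,1
k=11  0,2,3,1,3
2,1,3,2,0
2,2,3,3,2
2,2,2,1,1
k=12  0,3,0,3,3
2,2,2,0,1
2,3,2,1,3
2,2,3,2,1
k=13  0,3,0,3,3
2,2,2,0,1
2,3,3,1,3
2,2,3,2,1
k=14  0,3,0,3,3
2,3,3,0,1
3,1,2,2,3
3,0,1,3,1

37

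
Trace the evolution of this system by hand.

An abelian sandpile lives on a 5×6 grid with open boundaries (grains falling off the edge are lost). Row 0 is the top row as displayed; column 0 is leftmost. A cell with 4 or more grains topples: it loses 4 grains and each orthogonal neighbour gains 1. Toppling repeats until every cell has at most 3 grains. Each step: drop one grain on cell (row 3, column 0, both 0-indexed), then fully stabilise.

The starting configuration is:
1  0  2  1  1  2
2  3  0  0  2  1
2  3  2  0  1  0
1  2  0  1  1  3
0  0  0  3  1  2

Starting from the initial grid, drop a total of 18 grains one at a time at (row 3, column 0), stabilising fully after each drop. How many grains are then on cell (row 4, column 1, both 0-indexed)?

3

step 0: 1  0  2  1  1  2
2  3  0  0  2  1
2  3  2  0  1  0
1  2  0  1  1  3
0  0  0  3  1  2
step 1: 1  0  2  1  1  2
2  3  0  0  2  1
2  3  2  0  1  0
2  2  0  1  1  3
0  0  0  3  1  2
step 2: 1  0  2  1  1  2
2  3  0  0  2  1
2  3  2  0  1  0
3  2  0  1  1  3
0  0  0  3  1  2
step 3: 1  0  2  1  1  2
2  3  0  0  2  1
3  3  2  0  1  0
0  3  0  1  1  3
1  0  0  3  1  2
step 4: 1  0  2  1  1  2
2  3  0  0  2  1
3  3  2  0  1  0
1  3  0  1  1  3
1  0  0  3  1  2
step 5: 1  0  2  1  1  2
2  3  0  0  2  1
3  3  2  0  1  0
2  3  0  1  1  3
1  0  0  3  1  2
step 6: 1  0  2  1  1  2
2  3  0  0  2  1
3  3  2  0  1  0
3  3  0  1  1  3
1  0  0  3  1  2
step 7: 2  1  2  1  1  2
0  1  1  0  2  1
2  2  3  0  1  0
2  1  1  1  1  3
2  1  0  3  1  2
step 8: 2  1  2  1  1  2
0  1  1  0  2  1
2  2  3  0  1  0
3  1  1  1  1  3
2  1  0  3  1  2
step 9: 2  1  2  1  1  2
0  1  1  0  2  1
3  2  3  0  1  0
0  2  1  1  1  3
3  1  0  3  1  2
step 10: 2  1  2  1  1  2
0  1  1  0  2  1
3  2  3  0  1  0
1  2  1  1  1  3
3  1  0  3  1  2
step 11: 2  1  2  1  1  2
0  1  1  0  2  1
3  2  3  0  1  0
2  2  1  1  1  3
3  1  0  3  1  2
step 12: 2  1  2  1  1  2
0  1  1  0  2  1
3  2  3  0  1  0
3  2  1  1  1  3
3  1  0  3  1  2
step 13: 2  1  2  1  1  2
1  1  1  0  2  1
0  3  3  0  1  0
2  3  1  1  1  3
0  2  0  3  1  2
step 14: 2  1  2  1  1  2
1  1  1  0  2  1
0  3  3  0  1  0
3  3  1  1  1  3
0  2  0  3  1  2
step 15: 2  1  2  1  1  2
1  2  2  0  2  1
2  1  0  1  1  0
1  1  3  1  1  3
1  3  0  3  1  2
step 16: 2  1  2  1  1  2
1  2  2  0  2  1
2  1  0  1  1  0
2  1  3  1  1  3
1  3  0  3  1  2
step 17: 2  1  2  1  1  2
1  2  2  0  2  1
2  1  0  1  1  0
3  1  3  1  1  3
1  3  0  3  1  2
step 18: 2  1  2  1  1  2
1  2  2  0  2  1
3  1  0  1  1  0
0  2  3  1  1  3
2  3  0  3  1  2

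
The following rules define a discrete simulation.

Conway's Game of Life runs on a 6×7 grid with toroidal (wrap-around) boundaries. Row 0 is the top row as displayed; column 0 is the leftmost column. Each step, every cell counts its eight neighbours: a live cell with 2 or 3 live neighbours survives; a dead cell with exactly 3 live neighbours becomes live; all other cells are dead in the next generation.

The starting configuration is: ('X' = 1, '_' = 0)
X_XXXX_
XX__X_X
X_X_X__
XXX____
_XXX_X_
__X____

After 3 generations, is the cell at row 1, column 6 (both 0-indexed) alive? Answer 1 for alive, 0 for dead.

0

gen 0: X_XXXX_
XX__X_X
X_X_X__
XXX____
_XXX_X_
__X____
gen 1: X_X_XX_
_______
__X__X_
X___X_X
X__X___
_____XX
gen 2: ____XX_
_X_XXXX
_____XX
XX_XXXX
X___X__
XX_X_X_
gen 3: _X_____
X__X___
_X_____
_X_X___
_______
XX_X_X_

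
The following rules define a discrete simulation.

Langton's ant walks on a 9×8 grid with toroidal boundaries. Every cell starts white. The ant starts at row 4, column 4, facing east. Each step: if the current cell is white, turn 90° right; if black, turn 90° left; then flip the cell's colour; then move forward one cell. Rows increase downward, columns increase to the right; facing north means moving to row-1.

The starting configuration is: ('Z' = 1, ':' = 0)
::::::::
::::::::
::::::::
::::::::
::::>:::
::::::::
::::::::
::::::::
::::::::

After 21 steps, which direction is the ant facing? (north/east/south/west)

north

[0] ::::::::
::::::::
::::::::
::::::::
::::>:::
::::::::
::::::::
::::::::
::::::::
[1] ::::::::
::::::::
::::::::
::::::::
::::Z:::
::::v:::
::::::::
::::::::
::::::::
[2] ::::::::
::::::::
::::::::
::::::::
::::Z:::
:::<Z:::
::::::::
::::::::
::::::::
[3] ::::::::
::::::::
::::::::
::::::::
:::^Z:::
:::ZZ:::
::::::::
::::::::
::::::::
[4] ::::::::
::::::::
::::::::
::::::::
:::Z>:::
:::ZZ:::
::::::::
::::::::
::::::::
[5] ::::::::
::::::::
::::::::
::::^:::
:::Z::::
:::ZZ:::
::::::::
::::::::
::::::::
[6] ::::::::
::::::::
::::::::
::::Z>::
:::Z::::
:::ZZ:::
::::::::
::::::::
::::::::
[7] ::::::::
::::::::
::::::::
::::ZZ::
:::Z:v::
:::ZZ:::
::::::::
::::::::
::::::::
[8] ::::::::
::::::::
::::::::
::::ZZ::
:::Z<Z::
:::ZZ:::
::::::::
::::::::
::::::::
[9] ::::::::
::::::::
::::::::
::::^Z::
:::ZZZ::
:::ZZ:::
::::::::
::::::::
::::::::
[10] ::::::::
::::::::
::::::::
:::<:Z::
:::ZZZ::
:::ZZ:::
::::::::
::::::::
::::::::
[11] ::::::::
::::::::
:::^::::
:::Z:Z::
:::ZZZ::
:::ZZ:::
::::::::
::::::::
::::::::
[12] ::::::::
::::::::
:::Z>:::
:::Z:Z::
:::ZZZ::
:::ZZ:::
::::::::
::::::::
::::::::
[13] ::::::::
::::::::
:::ZZ:::
:::ZvZ::
:::ZZZ::
:::ZZ:::
::::::::
::::::::
::::::::
[14] ::::::::
::::::::
:::ZZ:::
:::<ZZ::
:::ZZZ::
:::ZZ:::
::::::::
::::::::
::::::::
[15] ::::::::
::::::::
:::ZZ:::
::::ZZ::
:::vZZ::
:::ZZ:::
::::::::
::::::::
::::::::
[16] ::::::::
::::::::
:::ZZ:::
::::ZZ::
::::>Z::
:::ZZ:::
::::::::
::::::::
::::::::
[17] ::::::::
::::::::
:::ZZ:::
::::^Z::
:::::Z::
:::ZZ:::
::::::::
::::::::
::::::::
[18] ::::::::
::::::::
:::ZZ:::
:::<:Z::
:::::Z::
:::ZZ:::
::::::::
::::::::
::::::::
[19] ::::::::
::::::::
:::^Z:::
:::Z:Z::
:::::Z::
:::ZZ:::
::::::::
::::::::
::::::::
[20] ::::::::
::::::::
::<:Z:::
:::Z:Z::
:::::Z::
:::ZZ:::
::::::::
::::::::
::::::::
[21] ::::::::
::^:::::
::Z:Z:::
:::Z:Z::
:::::Z::
:::ZZ:::
::::::::
::::::::
::::::::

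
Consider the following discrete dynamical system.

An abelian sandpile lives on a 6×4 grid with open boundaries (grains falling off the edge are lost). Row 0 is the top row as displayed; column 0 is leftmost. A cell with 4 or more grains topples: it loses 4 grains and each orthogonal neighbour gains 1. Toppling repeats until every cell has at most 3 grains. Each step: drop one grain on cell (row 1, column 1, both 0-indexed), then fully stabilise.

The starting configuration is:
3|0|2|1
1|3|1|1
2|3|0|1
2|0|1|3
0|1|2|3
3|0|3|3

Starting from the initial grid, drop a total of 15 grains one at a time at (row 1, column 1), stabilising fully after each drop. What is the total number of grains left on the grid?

[0] 3|0|2|1
1|3|1|1
2|3|0|1
2|0|1|3
0|1|2|3
3|0|3|3
[1] 3|1|2|1
2|1|2|1
3|0|1|1
2|1|1|3
0|1|2|3
3|0|3|3
[2] 3|1|2|1
2|2|2|1
3|0|1|1
2|1|1|3
0|1|2|3
3|0|3|3
[3] 3|1|2|1
2|3|2|1
3|0|1|1
2|1|1|3
0|1|2|3
3|0|3|3
[4] 3|2|2|1
3|0|3|1
3|1|1|1
2|1|1|3
0|1|2|3
3|0|3|3
[5] 3|2|2|1
3|1|3|1
3|1|1|1
2|1|1|3
0|1|2|3
3|0|3|3
[6] 3|2|2|1
3|2|3|1
3|1|1|1
2|1|1|3
0|1|2|3
3|0|3|3
[7] 3|2|2|1
3|3|3|1
3|1|1|1
2|1|1|3
0|1|2|3
3|0|3|3
[8] 1|1|0|2
2|3|1|2
0|3|2|1
3|1|1|3
0|1|2|3
3|0|3|3
[9] 1|2|0|2
3|1|2|2
1|0|3|1
3|2|1|3
0|1|2|3
3|0|3|3
[10] 1|2|0|2
3|2|2|2
1|0|3|1
3|2|1|3
0|1|2|3
3|0|3|3
[11] 1|2|0|2
3|3|2|2
1|0|3|1
3|2|1|3
0|1|2|3
3|0|3|3
[12] 2|3|0|2
0|1|3|2
2|1|3|1
3|2|1|3
0|1|2|3
3|0|3|3
[13] 2|3|0|2
0|2|3|2
2|1|3|1
3|2|1|3
0|1|2|3
3|0|3|3
[14] 2|3|0|2
0|3|3|2
2|1|3|1
3|2|1|3
0|1|2|3
3|0|3|3
[15] 3|0|2|2
1|2|1|3
2|3|0|2
3|2|2|3
0|1|2|3
3|0|3|3

46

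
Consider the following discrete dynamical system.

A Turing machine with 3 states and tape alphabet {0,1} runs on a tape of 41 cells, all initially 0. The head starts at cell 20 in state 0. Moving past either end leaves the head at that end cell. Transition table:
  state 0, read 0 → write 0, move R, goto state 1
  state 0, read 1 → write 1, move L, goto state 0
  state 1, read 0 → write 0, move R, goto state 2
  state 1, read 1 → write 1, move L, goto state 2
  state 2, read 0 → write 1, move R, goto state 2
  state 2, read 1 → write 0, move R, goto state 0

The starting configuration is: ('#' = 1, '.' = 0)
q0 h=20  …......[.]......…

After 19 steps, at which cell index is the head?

step 0: q0 h=20  …......[.]......…
step 1: q1 h=21  …......[.]......…
step 2: q2 h=22  …......[.]......…
step 3: q2 h=23  ….....#[.]......…
step 4: q2 h=24  …....##[.]......…
step 5: q2 h=25  …...###[.]......…
step 6: q2 h=26  …..####[.]......…
step 7: q2 h=27  ….#####[.]......…
step 8: q2 h=28  …######[.]......…
step 9: q2 h=29  …######[.]......…
step 10: q2 h=30  …######[.]......…
step 11: q2 h=31  …######[.]......…
step 12: q2 h=32  …######[.]......…
step 13: q2 h=33  …######[.]......…
step 14: q2 h=34  …######[.]......|
step 15: q2 h=35  …######[.].....|
step 16: q2 h=36  …######[.]....|
step 17: q2 h=37  …######[.]...|
step 18: q2 h=38  …######[.]..|
step 19: q2 h=39  …######[.].|

39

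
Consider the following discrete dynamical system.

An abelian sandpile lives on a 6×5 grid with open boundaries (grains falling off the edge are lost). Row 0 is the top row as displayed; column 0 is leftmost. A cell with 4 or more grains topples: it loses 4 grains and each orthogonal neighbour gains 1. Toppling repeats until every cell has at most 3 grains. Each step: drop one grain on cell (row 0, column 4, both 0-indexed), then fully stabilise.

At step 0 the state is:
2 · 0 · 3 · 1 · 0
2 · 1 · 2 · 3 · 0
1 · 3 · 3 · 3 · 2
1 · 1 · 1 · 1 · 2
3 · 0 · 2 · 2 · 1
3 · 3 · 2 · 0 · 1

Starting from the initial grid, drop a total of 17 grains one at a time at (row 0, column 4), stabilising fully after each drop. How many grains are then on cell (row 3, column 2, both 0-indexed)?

2

gen 0: 2 · 0 · 3 · 1 · 0
2 · 1 · 2 · 3 · 0
1 · 3 · 3 · 3 · 2
1 · 1 · 1 · 1 · 2
3 · 0 · 2 · 2 · 1
3 · 3 · 2 · 0 · 1
gen 1: 2 · 0 · 3 · 1 · 1
2 · 1 · 2 · 3 · 0
1 · 3 · 3 · 3 · 2
1 · 1 · 1 · 1 · 2
3 · 0 · 2 · 2 · 1
3 · 3 · 2 · 0 · 1
gen 2: 2 · 0 · 3 · 1 · 2
2 · 1 · 2 · 3 · 0
1 · 3 · 3 · 3 · 2
1 · 1 · 1 · 1 · 2
3 · 0 · 2 · 2 · 1
3 · 3 · 2 · 0 · 1
gen 3: 2 · 0 · 3 · 1 · 3
2 · 1 · 2 · 3 · 0
1 · 3 · 3 · 3 · 2
1 · 1 · 1 · 1 · 2
3 · 0 · 2 · 2 · 1
3 · 3 · 2 · 0 · 1
gen 4: 2 · 0 · 3 · 2 · 0
2 · 1 · 2 · 3 · 1
1 · 3 · 3 · 3 · 2
1 · 1 · 1 · 1 · 2
3 · 0 · 2 · 2 · 1
3 · 3 · 2 · 0 · 1
gen 5: 2 · 0 · 3 · 2 · 1
2 · 1 · 2 · 3 · 1
1 · 3 · 3 · 3 · 2
1 · 1 · 1 · 1 · 2
3 · 0 · 2 · 2 · 1
3 · 3 · 2 · 0 · 1
gen 6: 2 · 0 · 3 · 2 · 2
2 · 1 · 2 · 3 · 1
1 · 3 · 3 · 3 · 2
1 · 1 · 1 · 1 · 2
3 · 0 · 2 · 2 · 1
3 · 3 · 2 · 0 · 1
gen 7: 2 · 0 · 3 · 2 · 3
2 · 1 · 2 · 3 · 1
1 · 3 · 3 · 3 · 2
1 · 1 · 1 · 1 · 2
3 · 0 · 2 · 2 · 1
3 · 3 · 2 · 0 · 1
gen 8: 2 · 0 · 3 · 3 · 0
2 · 1 · 2 · 3 · 2
1 · 3 · 3 · 3 · 2
1 · 1 · 1 · 1 · 2
3 · 0 · 2 · 2 · 1
3 · 3 · 2 · 0 · 1
gen 9: 2 · 0 · 3 · 3 · 1
2 · 1 · 2 · 3 · 2
1 · 3 · 3 · 3 · 2
1 · 1 · 1 · 1 · 2
3 · 0 · 2 · 2 · 1
3 · 3 · 2 · 0 · 1
gen 10: 2 · 0 · 3 · 3 · 2
2 · 1 · 2 · 3 · 2
1 · 3 · 3 · 3 · 2
1 · 1 · 1 · 1 · 2
3 · 0 · 2 · 2 · 1
3 · 3 · 2 · 0 · 1
gen 11: 2 · 0 · 3 · 3 · 3
2 · 1 · 2 · 3 · 2
1 · 3 · 3 · 3 · 2
1 · 1 · 1 · 1 · 2
3 · 0 · 2 · 2 · 1
3 · 3 · 2 · 0 · 1
gen 12: 2 · 1 · 1 · 2 · 2
2 · 3 · 1 · 3 · 1
2 · 0 · 2 · 2 · 0
1 · 2 · 2 · 2 · 3
3 · 0 · 2 · 2 · 1
3 · 3 · 2 · 0 · 1
gen 13: 2 · 1 · 1 · 2 · 3
2 · 3 · 1 · 3 · 1
2 · 0 · 2 · 2 · 0
1 · 2 · 2 · 2 · 3
3 · 0 · 2 · 2 · 1
3 · 3 · 2 · 0 · 1
gen 14: 2 · 1 · 1 · 3 · 0
2 · 3 · 1 · 3 · 2
2 · 0 · 2 · 2 · 0
1 · 2 · 2 · 2 · 3
3 · 0 · 2 · 2 · 1
3 · 3 · 2 · 0 · 1
gen 15: 2 · 1 · 1 · 3 · 1
2 · 3 · 1 · 3 · 2
2 · 0 · 2 · 2 · 0
1 · 2 · 2 · 2 · 3
3 · 0 · 2 · 2 · 1
3 · 3 · 2 · 0 · 1
gen 16: 2 · 1 · 1 · 3 · 2
2 · 3 · 1 · 3 · 2
2 · 0 · 2 · 2 · 0
1 · 2 · 2 · 2 · 3
3 · 0 · 2 · 2 · 1
3 · 3 · 2 · 0 · 1
gen 17: 2 · 1 · 1 · 3 · 3
2 · 3 · 1 · 3 · 2
2 · 0 · 2 · 2 · 0
1 · 2 · 2 · 2 · 3
3 · 0 · 2 · 2 · 1
3 · 3 · 2 · 0 · 1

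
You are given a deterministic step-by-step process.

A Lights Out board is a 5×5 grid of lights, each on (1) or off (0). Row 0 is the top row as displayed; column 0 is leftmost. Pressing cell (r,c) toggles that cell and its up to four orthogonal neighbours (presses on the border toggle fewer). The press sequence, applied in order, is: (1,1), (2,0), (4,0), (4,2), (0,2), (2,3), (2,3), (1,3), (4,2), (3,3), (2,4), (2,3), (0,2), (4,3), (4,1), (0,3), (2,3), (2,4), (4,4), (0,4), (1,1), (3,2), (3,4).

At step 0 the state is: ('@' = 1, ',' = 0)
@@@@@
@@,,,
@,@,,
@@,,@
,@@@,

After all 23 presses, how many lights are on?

step 0: @@@@@
@@,,,
@,@,,
@@,,@
,@@@,
step 1: @,@@@
,,@,,
@@@,,
@@,,@
,@@@,
step 2: @,@@@
@,@,,
,,@,,
,@,,@
,@@@,
step 3: @,@@@
@,@,,
,,@,,
@@,,@
@,@@,
step 4: @,@@@
@,@,,
,,@,,
@@@,@
@@,,,
step 5: @@,,@
@,,,,
,,@,,
@@@,@
@@,,,
step 6: @@,,@
@,,@,
,,,@@
@@@@@
@@,,,
step 7: @@,,@
@,,,,
,,@,,
@@@,@
@@,,,
step 8: @@,@@
@,@@@
,,@@,
@@@,@
@@,,,
step 9: @@,@@
@,@@@
,,@@,
@@,,@
@,@@,
step 10: @@,@@
@,@@@
,,@,,
@@@@,
@,@,,
step 11: @@,@@
@,@@,
,,@@@
@@@@@
@,@,,
step 12: @@,@@
@,@,,
,,,,,
@@@,@
@,@,,
step 13: @,@,@
@,,,,
,,,,,
@@@,@
@,@,,
step 14: @,@,@
@,,,,
,,,,,
@@@@@
@,,@@
step 15: @,@,@
@,,,,
,,,,,
@,@@@
,@@@@
step 16: @,,@,
@,,@,
,,,,,
@,@@@
,@@@@
step 17: @,,@,
@,,,,
,,@@@
@,@,@
,@@@@
step 18: @,,@,
@,,,@
,,@,,
@,@,,
,@@@@
step 19: @,,@,
@,,,@
,,@,,
@,@,@
,@@,,
step 20: @,,,@
@,,,,
,,@,,
@,@,@
,@@,,
step 21: @@,,@
,@@,,
,@@,,
@,@,@
,@@,,
step 22: @@,,@
,@@,,
,@,,,
@@,@@
,@,,,
step 23: @@,,@
,@@,,
,@,,@
@@,,,
,@,,@

11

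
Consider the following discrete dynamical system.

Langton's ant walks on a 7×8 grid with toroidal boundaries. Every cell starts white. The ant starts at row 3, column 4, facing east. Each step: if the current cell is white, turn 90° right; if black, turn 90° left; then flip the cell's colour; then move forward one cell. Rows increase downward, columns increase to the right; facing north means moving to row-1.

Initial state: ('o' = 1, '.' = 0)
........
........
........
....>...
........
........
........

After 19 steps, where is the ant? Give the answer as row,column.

1,3

gen 0: ........
........
........
....>...
........
........
........
gen 1: ........
........
........
....o...
....v...
........
........
gen 2: ........
........
........
....o...
...<o...
........
........
gen 3: ........
........
........
...^o...
...oo...
........
........
gen 4: ........
........
........
...o>...
...oo...
........
........
gen 5: ........
........
....^...
...o....
...oo...
........
........
gen 6: ........
........
....o>..
...o....
...oo...
........
........
gen 7: ........
........
....oo..
...o.v..
...oo...
........
........
gen 8: ........
........
....oo..
...o<o..
...oo...
........
........
gen 9: ........
........
....^o..
...ooo..
...oo...
........
........
gen 10: ........
........
...<.o..
...ooo..
...oo...
........
........
gen 11: ........
...^....
...o.o..
...ooo..
...oo...
........
........
gen 12: ........
...o>...
...o.o..
...ooo..
...oo...
........
........
gen 13: ........
...oo...
...ovo..
...ooo..
...oo...
........
........
gen 14: ........
...oo...
...<oo..
...ooo..
...oo...
........
........
gen 15: ........
...oo...
....oo..
...voo..
...oo...
........
........
gen 16: ........
...oo...
....oo..
....>o..
...oo...
........
........
gen 17: ........
...oo...
....^o..
.....o..
...oo...
........
........
gen 18: ........
...oo...
...<.o..
.....o..
...oo...
........
........
gen 19: ........
...^o...
...o.o..
.....o..
...oo...
........
........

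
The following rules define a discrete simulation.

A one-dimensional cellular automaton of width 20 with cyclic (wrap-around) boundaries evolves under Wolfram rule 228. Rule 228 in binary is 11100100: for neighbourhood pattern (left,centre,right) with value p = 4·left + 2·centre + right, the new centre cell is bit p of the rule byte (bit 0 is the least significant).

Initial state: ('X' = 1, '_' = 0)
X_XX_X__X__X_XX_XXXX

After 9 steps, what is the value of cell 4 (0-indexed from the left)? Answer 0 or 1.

0

k=0  X_XX_X__X__X_XX_XXXX
k=1  XX_XXX__X__XX_XX_XXX
k=2  XXX_XX__X___XX_XX_XX
k=3  XXXX_X__X____XX_XX_X
k=4  XXXXXX__X_____XX_XX_
k=5  _XXXXX__X______XX_XX
k=6  X_XXXX__X_______XX_X
k=7  XX_XXX__X________XX_
k=8  _XX_XX__X_________XX
k=9  X_XX_X__X__________X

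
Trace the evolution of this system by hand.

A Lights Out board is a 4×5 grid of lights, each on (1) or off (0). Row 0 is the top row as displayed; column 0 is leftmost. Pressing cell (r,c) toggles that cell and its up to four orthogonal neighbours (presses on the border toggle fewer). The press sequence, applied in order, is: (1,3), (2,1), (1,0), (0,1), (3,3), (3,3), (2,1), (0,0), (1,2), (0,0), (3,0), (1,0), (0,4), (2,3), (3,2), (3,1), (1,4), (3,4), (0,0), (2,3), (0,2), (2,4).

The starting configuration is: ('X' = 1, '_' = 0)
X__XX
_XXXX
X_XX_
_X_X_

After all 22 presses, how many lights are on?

12

step 0: X__XX
_XXXX
X_XX_
_X_X_
step 1: X___X
_X___
X_X__
_X_X_
step 2: X___X
_____
_X___
___X_
step 3: ____X
XX___
XX___
___X_
step 4: XXX_X
X____
XX___
___X_
step 5: XXX_X
X____
XX_X_
__X_X
step 6: XXX_X
X____
XX___
___X_
step 7: XXX_X
XX___
__X__
_X_X_
step 8: __X_X
_X___
__X__
_X_X_
step 9: ____X
__XX_
_____
_X_X_
step 10: XX__X
X_XX_
_____
_X_X_
step 11: XX__X
X_XX_
X____
X__X_
step 12: _X__X
_XXX_
_____
X__X_
step 13: _X_X_
_XXXX
_____
X__X_
step 14: _X_X_
_XX_X
__XXX
X____
step 15: _X_X_
_XX_X
___XX
XXXX_
step 16: _X_X_
_XX_X
_X_XX
___X_
step 17: _X_XX
_XXX_
_X_X_
___X_
step 18: _X_XX
_XXX_
_X_XX
____X
step 19: X__XX
XXXX_
_X_XX
____X
step 20: X__XX
XXX__
_XX__
___XX
step 21: XXX_X
XX___
_XX__
___XX
step 22: XXX_X
XX__X
_XXXX
___X_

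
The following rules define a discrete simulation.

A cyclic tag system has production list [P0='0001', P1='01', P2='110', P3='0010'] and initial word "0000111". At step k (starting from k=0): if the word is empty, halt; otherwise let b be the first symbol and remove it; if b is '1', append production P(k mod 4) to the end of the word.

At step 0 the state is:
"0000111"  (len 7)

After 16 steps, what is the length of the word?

12

[0] "0000111"  (len 7)
[1] "000111"  (len 6)
[2] "00111"  (len 5)
[3] "0111"  (len 4)
[4] "111"  (len 3)
[5] "110001"  (len 6)
[6] "1000101"  (len 7)
[7] "000101110"  (len 9)
[8] "00101110"  (len 8)
[9] "0101110"  (len 7)
[10] "101110"  (len 6)
[11] "01110110"  (len 8)
[12] "1110110"  (len 7)
[13] "1101100001"  (len 10)
[14] "10110000101"  (len 11)
[15] "0110000101110"  (len 13)
[16] "110000101110"  (len 12)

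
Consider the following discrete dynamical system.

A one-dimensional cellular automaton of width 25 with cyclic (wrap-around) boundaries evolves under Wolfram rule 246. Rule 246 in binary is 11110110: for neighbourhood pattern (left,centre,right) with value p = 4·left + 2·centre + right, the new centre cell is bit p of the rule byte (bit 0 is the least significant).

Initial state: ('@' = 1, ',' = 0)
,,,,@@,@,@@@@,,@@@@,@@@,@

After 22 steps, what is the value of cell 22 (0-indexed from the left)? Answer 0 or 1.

1

gen 0: ,,,,@@,@,@@@@,,@@@@,@@@,@
gen 1: @,,@,@@@@,@@@@@,@@@@,@@@@
gen 2: @@@@@,@@@@,@@@@@,@@@@,@@@
gen 3: @@@@@@,@@@@,@@@@@,@@@@,@@
gen 4: @@@@@@@,@@@@,@@@@@,@@@@,@
gen 5: @@@@@@@@,@@@@,@@@@@,@@@@,
gen 6: ,@@@@@@@@,@@@@,@@@@@,@@@@
gen 7: @,@@@@@@@@,@@@@,@@@@@,@@@
gen 8: @@,@@@@@@@@,@@@@,@@@@@,@@
gen 9: @@@,@@@@@@@@,@@@@,@@@@@,@
gen 10: @@@@,@@@@@@@@,@@@@,@@@@@,
gen 11: ,@@@@,@@@@@@@@,@@@@,@@@@@
gen 12: @,@@@@,@@@@@@@@,@@@@,@@@@
gen 13: @@,@@@@,@@@@@@@@,@@@@,@@@
gen 14: @@@,@@@@,@@@@@@@@,@@@@,@@
gen 15: @@@@,@@@@,@@@@@@@@,@@@@,@
gen 16: @@@@@,@@@@,@@@@@@@@,@@@@,
gen 17: ,@@@@@,@@@@,@@@@@@@@,@@@@
gen 18: @,@@@@@,@@@@,@@@@@@@@,@@@
gen 19: @@,@@@@@,@@@@,@@@@@@@@,@@
gen 20: @@@,@@@@@,@@@@,@@@@@@@@,@
gen 21: @@@@,@@@@@,@@@@,@@@@@@@@,
gen 22: ,@@@@,@@@@@,@@@@,@@@@@@@@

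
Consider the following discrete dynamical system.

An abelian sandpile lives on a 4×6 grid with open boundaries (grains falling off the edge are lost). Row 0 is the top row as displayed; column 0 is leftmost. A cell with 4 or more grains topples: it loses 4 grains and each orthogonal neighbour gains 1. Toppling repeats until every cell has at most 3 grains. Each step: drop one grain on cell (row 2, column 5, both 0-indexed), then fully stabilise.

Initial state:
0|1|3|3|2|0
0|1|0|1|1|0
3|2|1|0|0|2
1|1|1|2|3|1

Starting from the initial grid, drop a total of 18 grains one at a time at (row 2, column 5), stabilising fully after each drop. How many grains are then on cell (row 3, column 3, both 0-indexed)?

0) 0|1|3|3|2|0
0|1|0|1|1|0
3|2|1|0|0|2
1|1|1|2|3|1
1) 0|1|3|3|2|0
0|1|0|1|1|0
3|2|1|0|0|3
1|1|1|2|3|1
2) 0|1|3|3|2|0
0|1|0|1|1|1
3|2|1|0|1|0
1|1|1|2|3|2
3) 0|1|3|3|2|0
0|1|0|1|1|1
3|2|1|0|1|1
1|1|1|2|3|2
4) 0|1|3|3|2|0
0|1|0|1|1|1
3|2|1|0|1|2
1|1|1|2|3|2
5) 0|1|3|3|2|0
0|1|0|1|1|1
3|2|1|0|1|3
1|1|1|2|3|2
6) 0|1|3|3|2|0
0|1|0|1|1|2
3|2|1|0|2|0
1|1|1|2|3|3
7) 0|1|3|3|2|0
0|1|0|1|1|2
3|2|1|0|2|1
1|1|1|2|3|3
8) 0|1|3|3|2|0
0|1|0|1|1|2
3|2|1|0|2|2
1|1|1|2|3|3
9) 0|1|3|3|2|0
0|1|0|1|1|2
3|2|1|0|2|3
1|1|1|2|3|3
10) 0|1|3|3|2|0
0|1|0|1|2|3
3|2|1|1|0|2
1|1|1|3|1|1
11) 0|1|3|3|2|0
0|1|0|1|2|3
3|2|1|1|0|3
1|1|1|3|1|1
12) 0|1|3|3|2|1
0|1|0|1|3|0
3|2|1|1|1|1
1|1|1|3|1|2
13) 0|1|3|3|2|1
0|1|0|1|3|0
3|2|1|1|1|2
1|1|1|3|1|2
14) 0|1|3|3|2|1
0|1|0|1|3|0
3|2|1|1|1|3
1|1|1|3|1|2
15) 0|1|3|3|2|1
0|1|0|1|3|1
3|2|1|1|2|0
1|1|1|3|1|3
16) 0|1|3|3|2|1
0|1|0|1|3|1
3|2|1|1|2|1
1|1|1|3|1|3
17) 0|1|3|3|2|1
0|1|0|1|3|1
3|2|1|1|2|2
1|1|1|3|1|3
18) 0|1|3|3|2|1
0|1|0|1|3|1
3|2|1|1|2|3
1|1|1|3|1|3

3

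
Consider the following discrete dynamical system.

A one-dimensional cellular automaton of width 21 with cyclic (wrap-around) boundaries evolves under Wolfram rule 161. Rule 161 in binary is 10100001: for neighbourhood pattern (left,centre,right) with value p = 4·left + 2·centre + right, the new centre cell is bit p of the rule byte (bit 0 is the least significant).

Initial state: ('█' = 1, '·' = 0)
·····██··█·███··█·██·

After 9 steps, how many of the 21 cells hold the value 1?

13

0) ·····██··█·███··█·██·
1) ████······█·█····█···
2) ·██··████··█··██···█·
3) ······██·········█···
4) █████····███████···██
5) ████··██··█████··█··█
6) ███········███·······
7) ·█··██████··█··█████·
8) ·····████·······███··
9) ████··██··█████··█··█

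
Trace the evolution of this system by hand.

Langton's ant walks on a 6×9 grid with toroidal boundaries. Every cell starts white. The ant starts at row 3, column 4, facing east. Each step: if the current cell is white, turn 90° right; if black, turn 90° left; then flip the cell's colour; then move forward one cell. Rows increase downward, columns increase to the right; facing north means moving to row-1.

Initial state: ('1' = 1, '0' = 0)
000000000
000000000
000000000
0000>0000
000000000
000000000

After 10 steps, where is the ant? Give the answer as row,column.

2,3

k=0  000000000
000000000
000000000
0000>0000
000000000
000000000
k=1  000000000
000000000
000000000
000010000
0000v0000
000000000
k=2  000000000
000000000
000000000
000010000
000<10000
000000000
k=3  000000000
000000000
000000000
000^10000
000110000
000000000
k=4  000000000
000000000
000000000
0001>0000
000110000
000000000
k=5  000000000
000000000
0000^0000
000100000
000110000
000000000
k=6  000000000
000000000
00001>000
000100000
000110000
000000000
k=7  000000000
000000000
000011000
00010v000
000110000
000000000
k=8  000000000
000000000
000011000
0001<1000
000110000
000000000
k=9  000000000
000000000
0000^1000
000111000
000110000
000000000
k=10  000000000
000000000
000<01000
000111000
000110000
000000000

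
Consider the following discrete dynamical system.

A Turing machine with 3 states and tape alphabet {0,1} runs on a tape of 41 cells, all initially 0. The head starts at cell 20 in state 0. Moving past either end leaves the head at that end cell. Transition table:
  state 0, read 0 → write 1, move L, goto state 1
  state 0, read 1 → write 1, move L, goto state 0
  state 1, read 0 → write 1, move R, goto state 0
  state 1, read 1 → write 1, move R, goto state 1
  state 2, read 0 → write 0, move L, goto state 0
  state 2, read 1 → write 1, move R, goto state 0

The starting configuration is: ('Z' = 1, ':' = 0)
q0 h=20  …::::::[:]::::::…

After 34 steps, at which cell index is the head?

4

gen 0: q0 h=20  …::::::[:]::::::…
gen 1: q1 h=19  …::::::[:]Z:::::…
gen 2: q0 h=20  …:::::Z[Z]::::::…
gen 3: q0 h=19  …::::::[Z]Z:::::…
gen 4: q0 h=18  …::::::[:]ZZ::::…
gen 5: q1 h=17  …::::::[:]ZZZ:::…
gen 6: q0 h=18  …:::::Z[Z]ZZ::::…
gen 7: q0 h=17  …::::::[Z]ZZZ:::…
gen 8: q0 h=16  …::::::[:]ZZZZ::…
gen 9: q1 h=15  …::::::[:]ZZZZZ:…
gen 10: q0 h=16  …:::::Z[Z]ZZZZ::…
gen 11: q0 h=15  …::::::[Z]ZZZZZ:…
gen 12: q0 h=14  …::::::[:]ZZZZZZ…
gen 13: q1 h=13  …::::::[:]ZZZZZZ…
gen 14: q0 h=14  …:::::Z[Z]ZZZZZZ…
gen 15: q0 h=13  …::::::[Z]ZZZZZZ…
gen 16: q0 h=12  …::::::[:]ZZZZZZ…
gen 17: q1 h=11  …::::::[:]ZZZZZZ…
gen 18: q0 h=12  …:::::Z[Z]ZZZZZZ…
gen 19: q0 h=11  …::::::[Z]ZZZZZZ…
gen 20: q0 h=10  …::::::[:]ZZZZZZ…
gen 21: q1 h= 9  …::::::[:]ZZZZZZ…
gen 22: q0 h=10  …:::::Z[Z]ZZZZZZ…
gen 23: q0 h= 9  …::::::[Z]ZZZZZZ…
gen 24: q0 h= 8  …::::::[:]ZZZZZZ…
gen 25: q1 h= 7  …::::::[:]ZZZZZZ…
gen 26: q0 h= 8  …:::::Z[Z]ZZZZZZ…
gen 27: q0 h= 7  …::::::[Z]ZZZZZZ…
gen 28: q0 h= 6  |::::::[:]ZZZZZZ…
gen 29: q1 h= 5  |:::::[:]ZZZZZZ…
gen 30: q0 h= 6  |:::::Z[Z]ZZZZZZ…
gen 31: q0 h= 5  |:::::[Z]ZZZZZZ…
gen 32: q0 h= 4  |::::[:]ZZZZZZ…
gen 33: q1 h= 3  |:::[:]ZZZZZZ…
gen 34: q0 h= 4  |:::Z[Z]ZZZZZZ…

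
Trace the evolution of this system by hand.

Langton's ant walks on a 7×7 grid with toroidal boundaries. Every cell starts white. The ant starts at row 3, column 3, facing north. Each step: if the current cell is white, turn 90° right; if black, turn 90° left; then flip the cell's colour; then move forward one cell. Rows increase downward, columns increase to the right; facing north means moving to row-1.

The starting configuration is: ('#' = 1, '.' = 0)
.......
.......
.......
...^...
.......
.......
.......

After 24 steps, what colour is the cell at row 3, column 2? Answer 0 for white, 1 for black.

t=0: .......
.......
.......
...^...
.......
.......
.......
t=1: .......
.......
.......
...#>..
.......
.......
.......
t=2: .......
.......
.......
...##..
....v..
.......
.......
t=3: .......
.......
.......
...##..
...<#..
.......
.......
t=4: .......
.......
.......
...^#..
...##..
.......
.......
t=5: .......
.......
.......
..<.#..
...##..
.......
.......
t=6: .......
.......
..^....
..#.#..
...##..
.......
.......
t=7: .......
.......
..#>...
..#.#..
...##..
.......
.......
t=8: .......
.......
..##...
..#v#..
...##..
.......
.......
t=9: .......
.......
..##...
..<##..
...##..
.......
.......
t=10: .......
.......
..##...
...##..
..v##..
.......
.......
t=11: .......
.......
..##...
...##..
.<###..
.......
.......
t=12: .......
.......
..##...
.^.##..
.####..
.......
.......
t=13: .......
.......
..##...
.#>##..
.####..
.......
.......
t=14: .......
.......
..##...
.####..
.#v##..
.......
.......
t=15: .......
.......
..##...
.####..
.#.>#..
.......
.......
t=16: .......
.......
..##...
.##^#..
.#..#..
.......
.......
t=17: .......
.......
..##...
.#<.#..
.#..#..
.......
.......
t=18: .......
.......
..##...
.#..#..
.#v.#..
.......
.......
t=19: .......
.......
..##...
.#..#..
.<#.#..
.......
.......
t=20: .......
.......
..##...
.#..#..
..#.#..
.v.....
.......
t=21: .......
.......
..##...
.#..#..
..#.#..
<#.....
.......
t=22: .......
.......
..##...
.#..#..
^.#.#..
##.....
.......
t=23: .......
.......
..##...
.#..#..
#>#.#..
##.....
.......
t=24: .......
.......
..##...
.#..#..
###.#..
#v.....
.......

0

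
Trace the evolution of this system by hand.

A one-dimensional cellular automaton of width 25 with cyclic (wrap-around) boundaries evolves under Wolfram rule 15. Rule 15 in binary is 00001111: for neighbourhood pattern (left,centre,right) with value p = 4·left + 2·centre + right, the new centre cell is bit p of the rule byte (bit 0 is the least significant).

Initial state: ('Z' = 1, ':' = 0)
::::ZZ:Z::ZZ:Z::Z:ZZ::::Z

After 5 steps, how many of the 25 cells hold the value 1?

15

t=0: ::::ZZ:Z::ZZ:Z::Z:ZZ::::Z
t=1: :ZZZZ::Z:ZZ::Z:ZZ:Z::ZZZZ
t=2: :Z::::ZZ:Z::ZZ:Z::Z:ZZ:::
t=3: ZZ:ZZZZ::Z:ZZ::Z:ZZ:Z::ZZ
t=4: :::Z::::ZZ:Z::ZZ:Z::Z:ZZ:
t=5: ZZZZ:ZZZZ::Z:ZZ::Z:ZZ:Z::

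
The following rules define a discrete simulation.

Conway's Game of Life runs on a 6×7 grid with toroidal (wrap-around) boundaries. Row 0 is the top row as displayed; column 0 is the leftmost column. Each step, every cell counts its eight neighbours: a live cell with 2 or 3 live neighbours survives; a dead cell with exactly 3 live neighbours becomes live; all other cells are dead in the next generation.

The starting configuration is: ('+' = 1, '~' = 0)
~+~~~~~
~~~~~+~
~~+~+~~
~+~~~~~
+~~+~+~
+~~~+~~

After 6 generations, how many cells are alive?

6

t=0: ~+~~~~~
~~~~~+~
~~+~+~~
~+~~~~~
+~~+~+~
+~~~+~~
t=1: ~~~~~~~
~~~~~~~
~~~~~~~
~++++~~
++~~+~+
++~~+~+
t=2: +~~~~~~
~~~~~~~
~~++~~~
~+++++~
~~~~+~+
~+~~~~+
t=3: +~~~~~~
~~~~~~~
~+~~~~~
~+~~~+~
~+~~+~+
~~~~~++
t=4: ~~~~~~+
~~~~~~~
~~~~~~~
~++~~+~
~~~~+~+
~~~~~++
t=5: ~~~~~++
~~~~~~~
~~~~~~~
~~~~~+~
+~~~+~+
+~~~~~+
t=6: +~~~~++
~~~~~~~
~~~~~~~
~~~~~++
+~~~~~~
~~~~~~~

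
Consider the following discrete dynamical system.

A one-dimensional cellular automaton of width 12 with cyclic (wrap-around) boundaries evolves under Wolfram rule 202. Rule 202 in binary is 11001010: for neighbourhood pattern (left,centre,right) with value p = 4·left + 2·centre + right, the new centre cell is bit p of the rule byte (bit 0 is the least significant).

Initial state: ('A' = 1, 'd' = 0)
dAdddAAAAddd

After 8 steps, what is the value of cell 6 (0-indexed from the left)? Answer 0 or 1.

step 0: dAdddAAAAddd
step 1: AdddAAAAAddd
step 2: dddAAAAAAddA
step 3: ddAAAAAAAdAd
step 4: dAAAAAAAAddd
step 5: AAAAAAAAAddd
step 6: AAAAAAAAAddA
step 7: AAAAAAAAAdAA
step 8: AAAAAAAAAdAA

1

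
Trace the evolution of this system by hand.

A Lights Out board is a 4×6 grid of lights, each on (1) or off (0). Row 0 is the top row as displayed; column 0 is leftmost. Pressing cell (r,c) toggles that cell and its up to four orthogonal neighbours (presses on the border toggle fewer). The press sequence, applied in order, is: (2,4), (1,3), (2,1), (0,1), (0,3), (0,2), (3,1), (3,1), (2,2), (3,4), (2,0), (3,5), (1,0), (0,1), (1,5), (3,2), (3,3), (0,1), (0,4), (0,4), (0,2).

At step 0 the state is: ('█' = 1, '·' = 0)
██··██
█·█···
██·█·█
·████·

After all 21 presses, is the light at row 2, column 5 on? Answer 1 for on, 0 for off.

t=0: ██··██
█·█···
██·█·█
·████·
t=1: ██··██
█·█·█·
██··█·
·███··
t=2: ██·███
█··█··
██·██·
·███··
t=3: ██·███
██·█··
··███·
··██··
t=4: ··████
█··█··
··███·
··██··
t=5: ·····█
█·····
··███·
··██··
t=6: ·███·█
█·█···
··███·
··██··
t=7: ·███·█
█·█···
·████·
██·█··
t=8: ·███·█
█·█···
··███·
··██··
t=9: ·███·█
█·····
·█··█·
···█··
t=10: ·███·█
█·····
·█····
····██
t=11: ·███·█
······
█·····
█···██
t=12: ·███·█
······
█····█
█·····
t=13: ████·█
██····
·····█
█·····
t=14: ···█·█
█·····
·····█
█·····
t=15: ···█··
█···██
······
█·····
t=16: ···█··
█···██
··█···
████··
t=17: ···█··
█···██
··██··
██··█·
t=18: ████··
██··██
··██··
██··█·
t=19: ███·██
██···█
··██··
██··█·
t=20: ████··
██··██
··██··
██··█·
t=21: █·····
███·██
··██··
██··█·

0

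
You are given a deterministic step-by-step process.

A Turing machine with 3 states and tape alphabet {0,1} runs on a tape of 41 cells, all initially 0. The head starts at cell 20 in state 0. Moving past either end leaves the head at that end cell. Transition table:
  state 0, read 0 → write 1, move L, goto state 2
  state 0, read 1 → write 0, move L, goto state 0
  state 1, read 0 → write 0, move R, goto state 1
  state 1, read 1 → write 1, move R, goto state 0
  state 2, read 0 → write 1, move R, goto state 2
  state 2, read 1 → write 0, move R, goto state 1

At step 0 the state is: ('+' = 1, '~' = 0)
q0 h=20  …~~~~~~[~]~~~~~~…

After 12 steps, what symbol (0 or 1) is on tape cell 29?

t=0: q0 h=20  …~~~~~~[~]~~~~~~…
t=1: q2 h=19  …~~~~~~[~]+~~~~~…
t=2: q2 h=20  …~~~~~+[+]~~~~~~…
t=3: q1 h=21  …~~~~+~[~]~~~~~~…
t=4: q1 h=22  …~~~+~~[~]~~~~~~…
t=5: q1 h=23  …~~+~~~[~]~~~~~~…
t=6: q1 h=24  …~+~~~~[~]~~~~~~…
t=7: q1 h=25  …+~~~~~[~]~~~~~~…
t=8: q1 h=26  …~~~~~~[~]~~~~~~…
t=9: q1 h=27  …~~~~~~[~]~~~~~~…
t=10: q1 h=28  …~~~~~~[~]~~~~~~…
t=11: q1 h=29  …~~~~~~[~]~~~~~~…
t=12: q1 h=30  …~~~~~~[~]~~~~~~…

0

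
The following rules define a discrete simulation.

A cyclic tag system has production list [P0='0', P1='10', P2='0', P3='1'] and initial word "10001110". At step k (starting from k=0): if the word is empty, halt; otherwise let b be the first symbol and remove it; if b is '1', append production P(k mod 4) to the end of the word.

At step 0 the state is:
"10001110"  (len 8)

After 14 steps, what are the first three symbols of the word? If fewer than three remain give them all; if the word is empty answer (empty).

(empty)

step 0: "10001110"  (len 8)
step 1: "00011100"  (len 8)
step 2: "0011100"  (len 7)
step 3: "011100"  (len 6)
step 4: "11100"  (len 5)
step 5: "11000"  (len 5)
step 6: "100010"  (len 6)
step 7: "000100"  (len 6)
step 8: "00100"  (len 5)
step 9: "0100"  (len 4)
step 10: "100"  (len 3)
step 11: "000"  (len 3)
step 12: "00"  (len 2)
step 13: "0"  (len 1)
step 14: (halted — word empty)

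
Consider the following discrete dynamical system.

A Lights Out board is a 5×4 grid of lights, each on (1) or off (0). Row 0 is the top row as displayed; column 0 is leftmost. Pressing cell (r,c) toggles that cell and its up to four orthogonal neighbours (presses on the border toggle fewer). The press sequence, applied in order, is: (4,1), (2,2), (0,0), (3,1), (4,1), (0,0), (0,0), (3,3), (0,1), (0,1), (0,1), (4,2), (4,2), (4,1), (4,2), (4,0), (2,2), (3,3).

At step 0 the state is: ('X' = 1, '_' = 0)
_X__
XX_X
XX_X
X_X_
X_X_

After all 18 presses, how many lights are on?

step 0: _X__
XX_X
XX_X
X_X_
X_X_
step 1: _X__
XX_X
XX_X
XXX_
_X__
step 2: _X__
XXXX
X_X_
XX__
_X__
step 3: X___
_XXX
X_X_
XX__
_X__
step 4: X___
_XXX
XXX_
__X_
____
step 5: X___
_XXX
XXX_
_XX_
XXX_
step 6: _X__
XXXX
XXX_
_XX_
XXX_
step 7: X___
_XXX
XXX_
_XX_
XXX_
step 8: X___
_XXX
XXXX
_X_X
XXXX
step 9: _XX_
__XX
XXXX
_X_X
XXXX
step 10: X___
_XXX
XXXX
_X_X
XXXX
step 11: _XX_
__XX
XXXX
_X_X
XXXX
step 12: _XX_
__XX
XXXX
_XXX
X___
step 13: _XX_
__XX
XXXX
_X_X
XXXX
step 14: _XX_
__XX
XXXX
___X
___X
step 15: _XX_
__XX
XXXX
__XX
_XX_
step 16: _XX_
__XX
XXXX
X_XX
X_X_
step 17: _XX_
___X
X___
X__X
X_X_
step 18: _XX_
___X
X__X
X_X_
X_XX

10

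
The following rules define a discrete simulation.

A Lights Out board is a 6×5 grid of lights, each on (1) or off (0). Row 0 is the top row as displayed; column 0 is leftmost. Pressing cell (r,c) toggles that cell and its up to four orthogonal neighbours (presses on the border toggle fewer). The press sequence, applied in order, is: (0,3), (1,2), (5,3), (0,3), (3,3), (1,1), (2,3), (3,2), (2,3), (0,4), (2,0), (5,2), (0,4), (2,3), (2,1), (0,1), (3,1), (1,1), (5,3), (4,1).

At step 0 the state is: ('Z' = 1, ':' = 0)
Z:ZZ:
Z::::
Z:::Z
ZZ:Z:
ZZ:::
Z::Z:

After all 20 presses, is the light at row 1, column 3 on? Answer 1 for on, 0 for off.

0

[0] Z:ZZ:
Z::::
Z:::Z
ZZ:Z:
ZZ:::
Z::Z:
[1] Z:::Z
Z::Z:
Z:::Z
ZZ:Z:
ZZ:::
Z::Z:
[2] Z:Z:Z
ZZZ::
Z:Z:Z
ZZ:Z:
ZZ:::
Z::Z:
[3] Z:Z:Z
ZZZ::
Z:Z:Z
ZZ:Z:
ZZ:Z:
Z:Z:Z
[4] Z::Z:
ZZZZ:
Z:Z:Z
ZZ:Z:
ZZ:Z:
Z:Z:Z
[5] Z::Z:
ZZZZ:
Z:ZZZ
ZZZ:Z
ZZ:::
Z:Z:Z
[6] ZZ:Z:
:::Z:
ZZZZZ
ZZZ:Z
ZZ:::
Z:Z:Z
[7] ZZ:Z:
:::::
ZZ:::
ZZZZZ
ZZ:::
Z:Z:Z
[8] ZZ:Z:
:::::
ZZZ::
Z:::Z
ZZZ::
Z:Z:Z
[9] ZZ:Z:
:::Z:
ZZ:ZZ
Z::ZZ
ZZZ::
Z:Z:Z
[10] ZZ::Z
:::ZZ
ZZ:ZZ
Z::ZZ
ZZZ::
Z:Z:Z
[11] ZZ::Z
Z::ZZ
:::ZZ
:::ZZ
ZZZ::
Z:Z:Z
[12] ZZ::Z
Z::ZZ
:::ZZ
:::ZZ
ZZ:::
ZZ:ZZ
[13] ZZ:Z:
Z::Z:
:::ZZ
:::ZZ
ZZ:::
ZZ:ZZ
[14] ZZ:Z:
Z::::
::Z::
::::Z
ZZ:::
ZZ:ZZ
[15] ZZ:Z:
ZZ:::
ZZ:::
:Z::Z
ZZ:::
ZZ:ZZ
[16] ::ZZ:
Z::::
ZZ:::
:Z::Z
ZZ:::
ZZ:ZZ
[17] ::ZZ:
Z::::
Z::::
Z:Z:Z
Z::::
ZZ:ZZ
[18] :ZZZ:
:ZZ::
ZZ:::
Z:Z:Z
Z::::
ZZ:ZZ
[19] :ZZZ:
:ZZ::
ZZ:::
Z:Z:Z
Z::Z:
ZZZ::
[20] :ZZZ:
:ZZ::
ZZ:::
ZZZ:Z
:ZZZ:
Z:Z::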